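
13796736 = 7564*1824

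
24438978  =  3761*6498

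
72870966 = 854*85329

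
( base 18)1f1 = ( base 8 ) 1123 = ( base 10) 595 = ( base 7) 1510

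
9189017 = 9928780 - 739763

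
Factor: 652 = 2^2*163^1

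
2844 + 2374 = 5218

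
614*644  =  395416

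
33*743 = 24519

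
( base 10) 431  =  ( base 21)kb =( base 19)13d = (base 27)fq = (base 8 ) 657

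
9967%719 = 620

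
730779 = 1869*391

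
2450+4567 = 7017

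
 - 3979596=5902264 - 9881860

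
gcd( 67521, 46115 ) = 1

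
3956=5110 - 1154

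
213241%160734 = 52507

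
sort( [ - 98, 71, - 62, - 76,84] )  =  [ - 98, - 76, - 62, 71, 84 ] 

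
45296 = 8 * 5662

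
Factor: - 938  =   - 2^1 * 7^1*67^1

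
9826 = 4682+5144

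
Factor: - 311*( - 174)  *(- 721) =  - 39016194 = - 2^1*3^1*7^1*29^1*103^1*311^1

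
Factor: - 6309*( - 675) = 3^5*5^2*701^1 = 4258575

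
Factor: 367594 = 2^1*183797^1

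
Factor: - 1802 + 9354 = 2^7*59^1 = 7552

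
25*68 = 1700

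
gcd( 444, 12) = 12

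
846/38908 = 423/19454 = 0.02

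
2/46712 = 1/23356 = 0.00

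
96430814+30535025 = 126965839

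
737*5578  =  4110986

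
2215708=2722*814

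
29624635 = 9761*3035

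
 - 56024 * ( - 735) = 41177640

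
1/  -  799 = -1 + 798/799 = - 0.00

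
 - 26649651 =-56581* 471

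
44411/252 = 44411/252  =  176.23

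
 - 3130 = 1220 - 4350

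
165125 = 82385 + 82740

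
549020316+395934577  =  944954893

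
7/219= 7/219 = 0.03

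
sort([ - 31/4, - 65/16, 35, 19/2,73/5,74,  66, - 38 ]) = [  -  38 , - 31/4, - 65/16,19/2, 73/5,  35,66, 74]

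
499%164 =7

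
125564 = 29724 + 95840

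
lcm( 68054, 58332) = 408324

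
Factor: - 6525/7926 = - 2^( - 1)*3^1 * 5^2 * 29^1 * 1321^( - 1) = - 2175/2642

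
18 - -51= 69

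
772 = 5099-4327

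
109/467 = 109/467=0.23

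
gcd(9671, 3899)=1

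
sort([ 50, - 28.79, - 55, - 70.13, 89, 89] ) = [ - 70.13,- 55, - 28.79,  50, 89,89]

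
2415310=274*8815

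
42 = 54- 12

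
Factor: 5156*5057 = 26073892= 2^2*13^1*389^1*1289^1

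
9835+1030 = 10865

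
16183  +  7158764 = 7174947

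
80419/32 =80419/32= 2513.09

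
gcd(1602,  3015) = 9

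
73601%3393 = 2348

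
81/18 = 4  +  1/2= 4.50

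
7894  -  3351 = 4543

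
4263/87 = 49 = 49.00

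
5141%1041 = 977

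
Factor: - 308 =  -2^2*7^1 *11^1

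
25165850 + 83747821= 108913671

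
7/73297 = 1/10471=0.00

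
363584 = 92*3952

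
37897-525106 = -487209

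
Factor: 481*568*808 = 220752064= 2^6*13^1*37^1*71^1*101^1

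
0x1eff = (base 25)cha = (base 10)7935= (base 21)HKI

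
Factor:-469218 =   -  2^1 * 3^1*78203^1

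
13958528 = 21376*653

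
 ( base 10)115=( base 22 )55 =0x73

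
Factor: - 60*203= - 2^2*3^1 *5^1*7^1*29^1 = - 12180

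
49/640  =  49/640= 0.08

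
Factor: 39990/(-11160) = - 2^(-2) * 3^( - 1)*43^1 = - 43/12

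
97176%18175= 6301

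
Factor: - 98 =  - 2^1*7^2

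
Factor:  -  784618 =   -  2^1* 17^1*47^1 * 491^1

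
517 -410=107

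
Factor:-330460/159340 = -13^1*41^1*257^( - 1 ) = - 533/257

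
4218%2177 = 2041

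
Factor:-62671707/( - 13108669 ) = 8953101/1872667 = 3^2*17^1*163^1*359^1 * 1872667^ (-1)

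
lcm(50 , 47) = 2350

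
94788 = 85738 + 9050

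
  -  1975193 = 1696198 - 3671391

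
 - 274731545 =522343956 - 797075501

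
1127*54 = 60858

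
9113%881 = 303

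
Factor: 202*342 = 69084 = 2^2*3^2*19^1 * 101^1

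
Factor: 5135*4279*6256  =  137460992240 = 2^4*5^1*11^1*13^1*17^1 * 23^1* 79^1*389^1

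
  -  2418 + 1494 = -924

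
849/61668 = 283/20556 = 0.01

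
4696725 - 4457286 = 239439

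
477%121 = 114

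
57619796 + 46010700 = 103630496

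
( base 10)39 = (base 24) 1f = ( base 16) 27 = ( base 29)1a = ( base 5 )124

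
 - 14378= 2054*( - 7) 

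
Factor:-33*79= - 3^1*11^1*79^1 = - 2607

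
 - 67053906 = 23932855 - 90986761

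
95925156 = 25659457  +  70265699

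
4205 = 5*841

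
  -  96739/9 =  - 96739/9 = -10748.78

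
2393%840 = 713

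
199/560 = 199/560 =0.36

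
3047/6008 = 3047/6008 =0.51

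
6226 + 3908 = 10134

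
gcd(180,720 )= 180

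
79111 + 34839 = 113950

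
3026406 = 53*57102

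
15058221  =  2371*6351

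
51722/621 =51722/621 = 83.29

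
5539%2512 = 515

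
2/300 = 1/150 = 0.01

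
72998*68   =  4963864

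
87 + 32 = 119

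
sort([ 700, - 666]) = [  -  666,700]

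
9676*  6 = 58056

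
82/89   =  82/89 = 0.92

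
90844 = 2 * 45422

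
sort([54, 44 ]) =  [ 44,54 ]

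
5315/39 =136 + 11/39=136.28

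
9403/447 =9403/447 = 21.04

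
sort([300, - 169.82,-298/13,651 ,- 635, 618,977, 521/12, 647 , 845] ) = [ - 635, - 169.82, - 298/13,521/12,300, 618, 647, 651, 845,977]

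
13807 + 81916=95723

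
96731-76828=19903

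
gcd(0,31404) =31404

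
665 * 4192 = 2787680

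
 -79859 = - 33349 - 46510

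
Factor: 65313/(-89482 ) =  - 2^ ( - 1) * 3^3*41^1* 59^1*44741^( - 1) 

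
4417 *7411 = 32734387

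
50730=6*8455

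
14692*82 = 1204744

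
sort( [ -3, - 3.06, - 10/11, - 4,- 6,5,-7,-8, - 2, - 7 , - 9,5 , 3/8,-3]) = [- 9,-8, - 7, - 7,-6, - 4,-3.06, - 3,- 3,-2,  -  10/11, 3/8,  5 , 5 ]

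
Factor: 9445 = 5^1*1889^1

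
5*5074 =25370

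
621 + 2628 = 3249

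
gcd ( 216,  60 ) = 12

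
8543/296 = 28 + 255/296  =  28.86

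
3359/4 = 839 + 3/4 = 839.75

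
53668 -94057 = - 40389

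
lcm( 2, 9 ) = 18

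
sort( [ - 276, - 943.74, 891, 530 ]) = [-943.74, - 276,530, 891]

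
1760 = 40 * 44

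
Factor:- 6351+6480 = 3^1 * 43^1 = 129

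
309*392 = 121128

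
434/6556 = 217/3278 = 0.07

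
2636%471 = 281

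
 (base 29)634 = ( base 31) 5am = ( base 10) 5137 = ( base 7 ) 20656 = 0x1411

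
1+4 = 5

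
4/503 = 4/503 =0.01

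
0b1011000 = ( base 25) 3D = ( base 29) 31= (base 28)34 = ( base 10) 88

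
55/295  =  11/59 = 0.19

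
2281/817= 2 + 647/817=2.79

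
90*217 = 19530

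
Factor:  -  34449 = - 3^1 *11483^1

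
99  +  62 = 161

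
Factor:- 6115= - 5^1*1223^1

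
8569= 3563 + 5006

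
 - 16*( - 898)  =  14368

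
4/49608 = 1/12402 =0.00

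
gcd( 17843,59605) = 7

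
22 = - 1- - 23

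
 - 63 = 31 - 94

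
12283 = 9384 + 2899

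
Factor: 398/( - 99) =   -  2^1*3^ ( - 2) *11^( - 1)*199^1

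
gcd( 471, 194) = 1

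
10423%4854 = 715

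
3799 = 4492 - 693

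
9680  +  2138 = 11818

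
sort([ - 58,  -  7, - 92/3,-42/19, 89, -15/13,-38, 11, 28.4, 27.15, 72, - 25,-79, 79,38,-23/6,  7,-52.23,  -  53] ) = [-79 ,-58, - 53,  -  52.23, -38,-92/3, - 25, - 7,-23/6,-42/19,-15/13, 7,11,27.15 , 28.4, 38, 72,79,89] 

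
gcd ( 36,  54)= 18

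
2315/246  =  9 + 101/246=9.41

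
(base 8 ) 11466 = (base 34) 48M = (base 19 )dbg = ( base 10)4918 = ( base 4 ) 1030312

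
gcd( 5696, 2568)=8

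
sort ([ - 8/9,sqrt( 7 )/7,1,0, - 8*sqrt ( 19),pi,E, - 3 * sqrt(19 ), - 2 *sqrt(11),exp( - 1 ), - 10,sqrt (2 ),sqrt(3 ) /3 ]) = [ - 8*sqrt(19), - 3 * sqrt(19), - 10, - 2*sqrt (11 ), - 8/9 , 0 , exp(-1 ),sqrt( 7) /7,sqrt(3) /3,1,sqrt(2 ),E,pi] 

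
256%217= 39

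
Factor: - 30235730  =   - 2^1*5^1*7^1 * 59^1*7321^1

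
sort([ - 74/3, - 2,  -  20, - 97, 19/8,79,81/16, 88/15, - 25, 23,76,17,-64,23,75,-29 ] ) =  [  -  97,  -  64, - 29, - 25,-74/3, - 20,-2, 19/8, 81/16,88/15,17,23,23,75, 76,79]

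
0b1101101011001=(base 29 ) 89C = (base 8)15531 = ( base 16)1B59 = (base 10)7001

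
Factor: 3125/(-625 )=-5^1 = - 5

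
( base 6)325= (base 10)125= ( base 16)7d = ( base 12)a5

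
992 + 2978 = 3970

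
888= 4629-3741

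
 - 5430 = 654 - 6084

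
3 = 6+-3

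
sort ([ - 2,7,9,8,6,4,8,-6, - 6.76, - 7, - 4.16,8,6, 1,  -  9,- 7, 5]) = [ - 9, - 7, - 7 , - 6.76, - 6,- 4.16,-2,1,4, 5, 6,6, 7, 8,8,8, 9]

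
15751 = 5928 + 9823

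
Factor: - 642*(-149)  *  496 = 2^5*3^1*31^1*107^1*149^1 = 47446368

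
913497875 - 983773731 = -70275856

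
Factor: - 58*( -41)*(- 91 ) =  - 2^1*7^1 * 13^1*29^1*41^1 =- 216398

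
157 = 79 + 78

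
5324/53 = 100 + 24/53  =  100.45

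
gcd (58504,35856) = 8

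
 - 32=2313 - 2345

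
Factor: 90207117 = 3^2*7^1*11^1*13^1*17^1*19^1*31^1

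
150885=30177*5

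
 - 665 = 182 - 847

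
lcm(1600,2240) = 11200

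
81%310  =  81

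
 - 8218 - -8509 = 291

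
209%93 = 23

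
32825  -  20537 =12288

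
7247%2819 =1609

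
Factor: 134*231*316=2^3 * 3^1 * 7^1*11^1*67^1*79^1 = 9781464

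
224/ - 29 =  - 224/29 = -7.72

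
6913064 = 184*37571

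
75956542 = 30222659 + 45733883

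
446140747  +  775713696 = 1221854443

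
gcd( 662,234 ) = 2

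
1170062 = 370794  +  799268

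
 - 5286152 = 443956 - 5730108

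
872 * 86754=75649488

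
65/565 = 13/113= 0.12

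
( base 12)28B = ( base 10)395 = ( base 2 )110001011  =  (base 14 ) 203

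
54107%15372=7991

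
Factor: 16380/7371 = 20/9=2^2*3^ ( - 2)*5^1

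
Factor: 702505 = 5^1 * 109^1*1289^1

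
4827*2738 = 13216326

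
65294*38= 2481172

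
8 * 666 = 5328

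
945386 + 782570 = 1727956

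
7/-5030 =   -  7/5030=- 0.00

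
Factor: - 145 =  - 5^1*29^1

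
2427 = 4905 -2478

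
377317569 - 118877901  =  258439668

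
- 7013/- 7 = 7013/7 = 1001.86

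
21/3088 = 21/3088  =  0.01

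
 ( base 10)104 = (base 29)3H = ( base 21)4K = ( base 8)150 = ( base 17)62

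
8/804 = 2/201 = 0.01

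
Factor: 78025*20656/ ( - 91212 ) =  - 402921100/22803 = -2^2*3^(-1 )*5^2*11^ (- 1 )*691^( - 1 )*1291^1*3121^1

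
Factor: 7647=3^1*2549^1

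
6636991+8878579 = 15515570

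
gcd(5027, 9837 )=1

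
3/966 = 1/322= 0.00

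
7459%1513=1407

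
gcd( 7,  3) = 1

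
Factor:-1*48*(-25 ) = 1200 = 2^4 * 3^1*5^2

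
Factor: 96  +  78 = 2^1 *3^1*29^1 =174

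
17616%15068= 2548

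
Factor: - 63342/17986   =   - 81/23 = -3^4*23^( - 1)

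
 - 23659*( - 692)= 16372028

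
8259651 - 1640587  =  6619064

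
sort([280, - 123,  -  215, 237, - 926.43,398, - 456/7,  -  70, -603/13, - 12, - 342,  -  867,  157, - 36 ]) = [ - 926.43, - 867, - 342,-215, - 123, - 70, - 456/7, - 603/13, - 36, - 12,157,  237,280, 398 ] 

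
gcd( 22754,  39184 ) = 62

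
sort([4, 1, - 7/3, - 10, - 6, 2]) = [ - 10, -6, - 7/3,1, 2,4]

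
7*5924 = 41468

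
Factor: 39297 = 3^1*13099^1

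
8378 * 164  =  1373992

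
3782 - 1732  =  2050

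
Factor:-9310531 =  - 443^1*21017^1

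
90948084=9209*9876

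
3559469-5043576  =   - 1484107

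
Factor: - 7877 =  - 7877^1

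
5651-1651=4000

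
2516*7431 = 18696396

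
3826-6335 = -2509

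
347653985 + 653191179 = 1000845164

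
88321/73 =1209 + 64/73 = 1209.88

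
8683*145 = 1259035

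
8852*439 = 3886028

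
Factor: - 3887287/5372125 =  - 5^ (  -  3)*11^ (-1) * 953^1*3907^( - 1) * 4079^1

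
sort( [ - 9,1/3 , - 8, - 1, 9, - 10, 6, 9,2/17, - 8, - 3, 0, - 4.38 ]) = [ - 10, - 9 ,- 8, - 8, - 4.38,  -  3, - 1, 0,2/17 , 1/3 , 6, 9, 9]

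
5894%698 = 310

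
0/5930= 0 = 0.00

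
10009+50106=60115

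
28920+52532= 81452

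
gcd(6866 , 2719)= 1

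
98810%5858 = 5082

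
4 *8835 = 35340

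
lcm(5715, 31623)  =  474345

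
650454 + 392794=1043248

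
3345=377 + 2968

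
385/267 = 385/267 = 1.44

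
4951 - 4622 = 329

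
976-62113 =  - 61137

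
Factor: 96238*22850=2^2*5^2*457^1*48119^1 = 2199038300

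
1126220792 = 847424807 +278795985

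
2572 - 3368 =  - 796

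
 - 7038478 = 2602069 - 9640547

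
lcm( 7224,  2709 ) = 21672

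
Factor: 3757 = 13^1*17^2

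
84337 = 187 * 451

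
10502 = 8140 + 2362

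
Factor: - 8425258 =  - 2^1* 4212629^1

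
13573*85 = 1153705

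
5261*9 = 47349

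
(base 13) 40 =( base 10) 52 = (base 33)1j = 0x34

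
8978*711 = 6383358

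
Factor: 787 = 787^1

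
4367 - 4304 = 63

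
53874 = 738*73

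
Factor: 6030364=2^2*1507591^1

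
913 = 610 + 303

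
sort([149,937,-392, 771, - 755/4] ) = [ - 392,-755/4,149, 771,937 ]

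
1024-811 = 213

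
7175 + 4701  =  11876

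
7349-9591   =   - 2242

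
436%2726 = 436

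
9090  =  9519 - 429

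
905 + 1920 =2825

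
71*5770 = 409670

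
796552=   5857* 136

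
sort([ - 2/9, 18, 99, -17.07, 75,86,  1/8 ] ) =[ - 17.07 , - 2/9, 1/8, 18, 75, 86, 99] 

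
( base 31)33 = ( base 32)30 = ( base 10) 96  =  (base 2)1100000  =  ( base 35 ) 2Q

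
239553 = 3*79851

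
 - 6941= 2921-9862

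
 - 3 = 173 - 176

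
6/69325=6/69325 = 0.00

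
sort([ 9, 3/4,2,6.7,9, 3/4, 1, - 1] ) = [ - 1 , 3/4 , 3/4,1 , 2 , 6.7,9,9]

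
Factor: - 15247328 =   -  2^5*476479^1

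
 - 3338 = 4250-7588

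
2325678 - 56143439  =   -53817761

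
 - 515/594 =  - 1 +79/594=-0.87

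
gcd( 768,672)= 96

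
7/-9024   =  -7/9024 = - 0.00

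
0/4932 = 0 = 0.00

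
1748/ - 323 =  - 92/17 = - 5.41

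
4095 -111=3984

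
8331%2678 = 297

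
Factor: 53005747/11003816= 2^ ( - 3 )*97^1*157^( - 1 )*191^1 * 2861^1 * 8761^( - 1 )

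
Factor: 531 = 3^2 * 59^1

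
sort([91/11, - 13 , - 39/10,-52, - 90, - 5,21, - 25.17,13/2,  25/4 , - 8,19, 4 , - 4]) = [ - 90, - 52, - 25.17 , - 13, - 8, -5, - 4, - 39/10,4, 25/4 , 13/2,91/11,19, 21]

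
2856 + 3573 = 6429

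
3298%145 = 108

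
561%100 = 61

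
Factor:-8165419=-37^1*220687^1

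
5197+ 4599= 9796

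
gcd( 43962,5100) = 102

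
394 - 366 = 28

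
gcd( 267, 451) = 1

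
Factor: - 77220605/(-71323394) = 2^(-1)*5^1 *7^1 * 11^1 * 83^( - 1)*200573^1*  429659^( - 1)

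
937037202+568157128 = 1505194330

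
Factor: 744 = 2^3*3^1*31^1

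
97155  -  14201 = 82954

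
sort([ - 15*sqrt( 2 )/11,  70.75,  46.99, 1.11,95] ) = [  -  15* sqrt(2)/11,  1.11, 46.99, 70.75 , 95 ] 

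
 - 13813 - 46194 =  - 60007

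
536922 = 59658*9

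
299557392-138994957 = 160562435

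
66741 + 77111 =143852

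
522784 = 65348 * 8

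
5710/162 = 35 + 20/81 = 35.25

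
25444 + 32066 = 57510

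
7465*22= 164230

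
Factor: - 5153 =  - 5153^1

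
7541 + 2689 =10230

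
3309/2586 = 1+241/862= 1.28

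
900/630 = 10/7 =1.43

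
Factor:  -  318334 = - 2^1 * 159167^1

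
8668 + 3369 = 12037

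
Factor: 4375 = 5^4*7^1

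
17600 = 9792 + 7808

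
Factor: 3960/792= 5^1 = 5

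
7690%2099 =1393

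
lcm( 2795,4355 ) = 187265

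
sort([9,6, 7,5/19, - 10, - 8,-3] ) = [  -  10,  -  8, - 3, 5/19,6  ,  7, 9 ]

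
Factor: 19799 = 13^1*1523^1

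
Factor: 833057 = 833057^1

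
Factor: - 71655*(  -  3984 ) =285473520 = 2^4 * 3^2*5^1 * 17^1*83^1*281^1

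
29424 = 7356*4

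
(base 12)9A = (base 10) 118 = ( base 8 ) 166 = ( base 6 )314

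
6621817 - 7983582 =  - 1361765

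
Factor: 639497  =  71^1 *9007^1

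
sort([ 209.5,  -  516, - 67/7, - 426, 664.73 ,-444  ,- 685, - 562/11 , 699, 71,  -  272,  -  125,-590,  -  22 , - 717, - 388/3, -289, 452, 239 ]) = [ - 717, - 685, - 590,-516, - 444, - 426,-289 , - 272 , - 388/3, - 125, - 562/11,-22, - 67/7, 71, 209.5, 239, 452, 664.73, 699] 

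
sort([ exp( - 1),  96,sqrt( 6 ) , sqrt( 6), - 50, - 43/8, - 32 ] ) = [ - 50, - 32,- 43/8, exp (  -  1 ),sqrt( 6), sqrt(6), 96] 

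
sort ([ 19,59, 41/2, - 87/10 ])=[ -87/10,19, 41/2, 59] 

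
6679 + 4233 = 10912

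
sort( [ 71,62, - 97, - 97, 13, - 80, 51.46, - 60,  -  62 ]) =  [ - 97, - 97, - 80,- 62, - 60,13,51.46,62,  71]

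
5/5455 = 1/1091  =  0.00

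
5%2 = 1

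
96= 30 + 66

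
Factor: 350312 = 2^3 * 43789^1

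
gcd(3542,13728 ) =22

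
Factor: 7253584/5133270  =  2^3*  3^( - 1)*5^ ( - 1 )*13^1*43^1 *139^( - 1 ) *811^1*1231^( - 1) = 3626792/2566635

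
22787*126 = 2871162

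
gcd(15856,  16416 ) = 16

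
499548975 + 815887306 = 1315436281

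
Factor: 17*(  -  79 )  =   - 1343 = -  17^1*79^1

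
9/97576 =9/97576 = 0.00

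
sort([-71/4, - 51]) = [ - 51,  -  71/4]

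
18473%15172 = 3301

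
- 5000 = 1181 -6181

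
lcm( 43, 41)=1763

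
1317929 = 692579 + 625350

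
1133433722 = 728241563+405192159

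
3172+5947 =9119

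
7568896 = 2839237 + 4729659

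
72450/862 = 36225/431 = 84.05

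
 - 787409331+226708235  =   - 560701096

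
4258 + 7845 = 12103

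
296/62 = 148/31 = 4.77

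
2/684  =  1/342 = 0.00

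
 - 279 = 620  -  899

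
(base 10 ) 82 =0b1010010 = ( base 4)1102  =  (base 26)34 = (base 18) 4A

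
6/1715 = 6/1715 = 0.00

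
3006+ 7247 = 10253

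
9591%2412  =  2355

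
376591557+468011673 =844603230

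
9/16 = 9/16 = 0.56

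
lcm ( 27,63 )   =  189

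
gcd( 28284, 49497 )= 7071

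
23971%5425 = 2271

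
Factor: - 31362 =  - 2^1*3^1*5227^1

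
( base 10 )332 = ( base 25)d7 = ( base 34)9q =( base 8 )514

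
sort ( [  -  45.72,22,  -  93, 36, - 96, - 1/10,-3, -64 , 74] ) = [ - 96 ,- 93, - 64,-45.72, - 3, - 1/10,22,36, 74 ] 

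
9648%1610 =1598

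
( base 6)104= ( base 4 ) 220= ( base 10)40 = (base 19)22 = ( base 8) 50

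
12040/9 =12040/9 =1337.78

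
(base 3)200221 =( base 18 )1A7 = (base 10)511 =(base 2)111111111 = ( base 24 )l7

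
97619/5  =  97619/5=19523.80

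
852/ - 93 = - 284/31 =- 9.16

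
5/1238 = 5/1238 = 0.00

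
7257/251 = 7257/251 = 28.91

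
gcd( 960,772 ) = 4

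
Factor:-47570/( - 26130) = 71/39 = 3^(  -  1)*13^(  -  1 )*71^1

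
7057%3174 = 709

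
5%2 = 1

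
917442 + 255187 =1172629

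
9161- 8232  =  929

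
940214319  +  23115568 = 963329887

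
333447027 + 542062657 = 875509684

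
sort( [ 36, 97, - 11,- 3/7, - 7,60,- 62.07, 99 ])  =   [ - 62.07,-11,- 7 , - 3/7, 36, 60, 97, 99 ]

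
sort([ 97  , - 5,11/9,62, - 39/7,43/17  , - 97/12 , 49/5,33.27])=[ - 97/12,-39/7, - 5,11/9,43/17, 49/5, 33.27,62, 97 ]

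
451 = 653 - 202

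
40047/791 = 5721/113   =  50.63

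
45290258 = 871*51998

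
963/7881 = 321/2627 = 0.12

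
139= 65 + 74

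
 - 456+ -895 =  - 1351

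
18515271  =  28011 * 661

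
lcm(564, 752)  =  2256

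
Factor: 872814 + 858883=11^1*157427^1= 1731697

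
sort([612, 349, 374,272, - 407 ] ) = [ - 407,272,349, 374,612] 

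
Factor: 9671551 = 19^2*73^1 *367^1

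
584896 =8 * 73112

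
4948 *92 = 455216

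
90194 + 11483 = 101677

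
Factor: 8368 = 2^4 *523^1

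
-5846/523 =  - 5846/523 = - 11.18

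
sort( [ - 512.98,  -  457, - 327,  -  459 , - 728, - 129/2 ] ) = [ -728 ,-512.98, - 459, - 457, - 327,-129/2] 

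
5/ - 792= - 5/792 = -0.01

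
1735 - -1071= 2806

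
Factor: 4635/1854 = 5/2= 2^( - 1) * 5^1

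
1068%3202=1068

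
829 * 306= 253674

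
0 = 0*69669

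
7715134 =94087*82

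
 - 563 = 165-728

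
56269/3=18756+1/3 = 18756.33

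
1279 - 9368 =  - 8089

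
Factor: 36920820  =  2^2*3^1*5^1*37^1*16631^1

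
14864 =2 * 7432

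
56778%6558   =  4314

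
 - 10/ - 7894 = 5/3947 = 0.00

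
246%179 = 67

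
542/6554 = 271/3277 = 0.08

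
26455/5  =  5291=5291.00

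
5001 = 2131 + 2870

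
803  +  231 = 1034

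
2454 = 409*6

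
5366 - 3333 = 2033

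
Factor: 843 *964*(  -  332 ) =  - 269800464= - 2^4*3^1*83^1*241^1*281^1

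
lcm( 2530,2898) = 159390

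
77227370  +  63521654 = 140749024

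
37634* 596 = 22429864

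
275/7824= 275/7824 = 0.04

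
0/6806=0 = 0.00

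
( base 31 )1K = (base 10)51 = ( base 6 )123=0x33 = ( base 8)63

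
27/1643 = 27/1643 =0.02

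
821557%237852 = 108001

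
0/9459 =0 = 0.00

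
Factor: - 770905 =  - 5^1*154181^1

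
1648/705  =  2+238/705=2.34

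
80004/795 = 26668/265 = 100.63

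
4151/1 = 4151 = 4151.00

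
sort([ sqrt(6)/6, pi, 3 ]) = [sqrt( 6)/6, 3, pi ]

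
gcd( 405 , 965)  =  5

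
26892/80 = 6723/20 = 336.15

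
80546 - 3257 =77289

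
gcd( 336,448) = 112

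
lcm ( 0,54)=0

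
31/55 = 31/55 = 0.56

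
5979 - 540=5439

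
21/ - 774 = - 1 + 251/258 = -  0.03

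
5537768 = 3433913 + 2103855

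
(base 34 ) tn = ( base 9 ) 1341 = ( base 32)VH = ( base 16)3F1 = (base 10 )1009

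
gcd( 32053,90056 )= 1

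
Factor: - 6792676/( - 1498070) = 3396338/749035 = 2^1 * 5^( - 1)*7^(  -  1)* 11^1*317^1 * 487^1*21401^(  -  1 ) 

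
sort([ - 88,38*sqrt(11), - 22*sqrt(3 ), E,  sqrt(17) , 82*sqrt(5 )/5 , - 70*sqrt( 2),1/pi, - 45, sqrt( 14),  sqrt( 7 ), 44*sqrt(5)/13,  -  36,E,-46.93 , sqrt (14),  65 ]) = [ - 70*sqrt ( 2 ),-88, - 46.93, - 45, - 22*sqrt(3), - 36,1/pi, sqrt (7 ),E,E,sqrt( 14)  ,  sqrt(14 ),sqrt( 17),44*sqrt( 5 ) /13,82 * sqrt( 5) /5,65,38 * sqrt(11 )]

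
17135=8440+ 8695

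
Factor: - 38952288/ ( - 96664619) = 2^5*3^2*211^1*641^1*96664619^( -1)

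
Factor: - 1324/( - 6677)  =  2^2 *11^( -1 )*331^1 * 607^(-1 ) 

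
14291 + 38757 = 53048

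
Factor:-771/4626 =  - 2^( - 1)*3^( - 1) = -  1/6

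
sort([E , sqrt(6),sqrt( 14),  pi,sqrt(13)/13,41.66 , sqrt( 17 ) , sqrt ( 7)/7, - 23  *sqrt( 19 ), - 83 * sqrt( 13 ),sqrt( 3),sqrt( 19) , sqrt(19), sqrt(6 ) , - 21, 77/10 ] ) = [ - 83 * sqrt( 13), - 23*sqrt( 19), - 21,sqrt( 13)/13,  sqrt(7 )/7,sqrt( 3),sqrt( 6), sqrt( 6), E,pi,sqrt( 14), sqrt( 17 ) , sqrt( 19), sqrt( 19),77/10,41.66] 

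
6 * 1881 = 11286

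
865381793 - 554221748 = 311160045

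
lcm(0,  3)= 0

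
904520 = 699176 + 205344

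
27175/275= 1087/11 = 98.82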